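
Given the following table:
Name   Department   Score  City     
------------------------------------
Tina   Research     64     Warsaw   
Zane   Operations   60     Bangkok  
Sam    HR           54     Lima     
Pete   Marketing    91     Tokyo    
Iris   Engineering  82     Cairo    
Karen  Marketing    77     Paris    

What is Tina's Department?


Row 1: Tina
Department = Research

ANSWER: Research


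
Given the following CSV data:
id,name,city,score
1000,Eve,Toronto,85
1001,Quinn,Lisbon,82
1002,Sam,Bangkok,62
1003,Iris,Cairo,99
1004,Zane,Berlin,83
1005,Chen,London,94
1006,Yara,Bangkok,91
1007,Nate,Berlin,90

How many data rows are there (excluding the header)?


Counting rows (excluding header):
Header: id,name,city,score
Data rows: 8

ANSWER: 8


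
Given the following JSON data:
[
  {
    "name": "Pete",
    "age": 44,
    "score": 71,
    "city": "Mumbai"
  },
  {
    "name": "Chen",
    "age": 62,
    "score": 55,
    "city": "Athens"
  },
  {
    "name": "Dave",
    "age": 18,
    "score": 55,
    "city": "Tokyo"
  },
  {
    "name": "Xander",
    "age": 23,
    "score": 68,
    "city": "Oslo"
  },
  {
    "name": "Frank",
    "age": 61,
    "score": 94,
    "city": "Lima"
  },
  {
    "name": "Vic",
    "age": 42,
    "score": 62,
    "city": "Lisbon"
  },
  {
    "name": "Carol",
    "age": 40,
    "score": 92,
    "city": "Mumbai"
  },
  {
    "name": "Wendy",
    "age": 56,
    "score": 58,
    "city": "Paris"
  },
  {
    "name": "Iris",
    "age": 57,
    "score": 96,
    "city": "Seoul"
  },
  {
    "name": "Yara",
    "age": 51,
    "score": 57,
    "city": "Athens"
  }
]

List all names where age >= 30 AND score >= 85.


Checking both conditions:
  Pete (age=44, score=71) -> no
  Chen (age=62, score=55) -> no
  Dave (age=18, score=55) -> no
  Xander (age=23, score=68) -> no
  Frank (age=61, score=94) -> YES
  Vic (age=42, score=62) -> no
  Carol (age=40, score=92) -> YES
  Wendy (age=56, score=58) -> no
  Iris (age=57, score=96) -> YES
  Yara (age=51, score=57) -> no


ANSWER: Frank, Carol, Iris


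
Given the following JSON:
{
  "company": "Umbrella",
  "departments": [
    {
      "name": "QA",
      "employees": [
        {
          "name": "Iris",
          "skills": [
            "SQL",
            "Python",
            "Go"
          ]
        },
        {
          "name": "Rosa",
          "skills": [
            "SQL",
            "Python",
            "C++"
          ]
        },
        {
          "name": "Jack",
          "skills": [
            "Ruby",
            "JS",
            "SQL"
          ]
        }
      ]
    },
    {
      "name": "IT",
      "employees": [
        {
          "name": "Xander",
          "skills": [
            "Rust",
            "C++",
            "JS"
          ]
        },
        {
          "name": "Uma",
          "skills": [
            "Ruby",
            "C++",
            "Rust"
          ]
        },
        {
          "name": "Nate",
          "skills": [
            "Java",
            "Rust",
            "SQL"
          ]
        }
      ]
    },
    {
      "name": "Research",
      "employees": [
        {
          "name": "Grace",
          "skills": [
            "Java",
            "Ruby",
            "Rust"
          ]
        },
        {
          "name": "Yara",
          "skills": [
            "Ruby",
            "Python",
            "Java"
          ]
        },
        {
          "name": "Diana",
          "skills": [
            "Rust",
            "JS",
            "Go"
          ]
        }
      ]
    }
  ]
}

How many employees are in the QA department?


Path: departments[0].employees
Count: 3

ANSWER: 3


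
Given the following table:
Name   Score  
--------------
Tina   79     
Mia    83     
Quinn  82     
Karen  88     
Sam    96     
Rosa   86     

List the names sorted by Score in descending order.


Sorting by Score (descending):
  Sam: 96
  Karen: 88
  Rosa: 86
  Mia: 83
  Quinn: 82
  Tina: 79


ANSWER: Sam, Karen, Rosa, Mia, Quinn, Tina


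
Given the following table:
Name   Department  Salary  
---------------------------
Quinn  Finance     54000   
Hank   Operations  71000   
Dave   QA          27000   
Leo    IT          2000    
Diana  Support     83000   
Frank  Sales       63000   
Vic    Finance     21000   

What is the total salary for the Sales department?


Sales department members:
  Frank: 63000
Total = 63000 = 63000

ANSWER: 63000


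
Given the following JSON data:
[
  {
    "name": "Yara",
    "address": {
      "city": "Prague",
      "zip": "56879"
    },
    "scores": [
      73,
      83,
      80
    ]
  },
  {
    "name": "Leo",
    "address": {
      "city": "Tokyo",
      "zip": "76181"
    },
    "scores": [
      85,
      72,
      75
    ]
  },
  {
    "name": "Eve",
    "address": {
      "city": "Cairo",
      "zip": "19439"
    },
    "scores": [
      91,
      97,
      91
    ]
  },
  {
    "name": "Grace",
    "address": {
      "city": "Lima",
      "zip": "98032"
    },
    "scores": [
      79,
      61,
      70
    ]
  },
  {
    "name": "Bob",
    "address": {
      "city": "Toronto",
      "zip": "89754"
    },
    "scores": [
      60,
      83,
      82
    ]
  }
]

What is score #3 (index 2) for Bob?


Path: records[4].scores[2]
Value: 82

ANSWER: 82


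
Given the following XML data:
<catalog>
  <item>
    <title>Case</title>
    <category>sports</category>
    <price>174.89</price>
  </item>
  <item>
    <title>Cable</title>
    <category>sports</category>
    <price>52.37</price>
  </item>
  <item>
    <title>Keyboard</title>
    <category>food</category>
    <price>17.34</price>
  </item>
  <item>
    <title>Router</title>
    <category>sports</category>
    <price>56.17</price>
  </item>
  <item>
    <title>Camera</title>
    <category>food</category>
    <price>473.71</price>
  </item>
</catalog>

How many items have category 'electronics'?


Scanning <item> elements for <category>electronics</category>:
Count: 0

ANSWER: 0


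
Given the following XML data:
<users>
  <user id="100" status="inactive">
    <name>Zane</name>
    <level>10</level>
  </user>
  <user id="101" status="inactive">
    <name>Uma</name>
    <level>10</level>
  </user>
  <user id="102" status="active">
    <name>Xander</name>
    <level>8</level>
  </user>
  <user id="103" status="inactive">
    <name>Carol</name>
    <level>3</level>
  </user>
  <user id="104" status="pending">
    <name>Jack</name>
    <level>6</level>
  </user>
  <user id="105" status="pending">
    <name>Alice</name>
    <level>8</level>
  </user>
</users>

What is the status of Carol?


Finding user with name = Carol
user id="103" status="inactive"

ANSWER: inactive


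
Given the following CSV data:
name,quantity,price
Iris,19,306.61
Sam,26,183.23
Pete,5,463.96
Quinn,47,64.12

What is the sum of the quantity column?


Values in 'quantity' column:
  Row 1: 19
  Row 2: 26
  Row 3: 5
  Row 4: 47
Sum = 19 + 26 + 5 + 47 = 97

ANSWER: 97


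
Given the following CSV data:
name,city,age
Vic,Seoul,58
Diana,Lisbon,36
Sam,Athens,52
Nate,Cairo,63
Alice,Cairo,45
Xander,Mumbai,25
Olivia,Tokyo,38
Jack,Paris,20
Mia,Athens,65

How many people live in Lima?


Scanning city column for 'Lima':
Total matches: 0

ANSWER: 0


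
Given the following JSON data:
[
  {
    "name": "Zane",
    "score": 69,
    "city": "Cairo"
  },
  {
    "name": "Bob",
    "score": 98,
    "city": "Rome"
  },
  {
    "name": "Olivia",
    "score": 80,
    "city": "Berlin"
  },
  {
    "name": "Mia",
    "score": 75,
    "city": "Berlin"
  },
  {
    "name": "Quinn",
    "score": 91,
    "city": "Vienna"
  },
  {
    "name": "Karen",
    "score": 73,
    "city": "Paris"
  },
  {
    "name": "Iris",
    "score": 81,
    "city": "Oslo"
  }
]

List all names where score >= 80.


Filtering records where score >= 80:
  Zane (score=69) -> no
  Bob (score=98) -> YES
  Olivia (score=80) -> YES
  Mia (score=75) -> no
  Quinn (score=91) -> YES
  Karen (score=73) -> no
  Iris (score=81) -> YES


ANSWER: Bob, Olivia, Quinn, Iris


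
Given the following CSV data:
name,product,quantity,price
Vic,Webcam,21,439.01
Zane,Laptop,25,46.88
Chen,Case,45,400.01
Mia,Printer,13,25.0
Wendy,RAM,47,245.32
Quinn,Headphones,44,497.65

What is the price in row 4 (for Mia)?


Row 4: Mia
Column 'price' = 25.0

ANSWER: 25.0


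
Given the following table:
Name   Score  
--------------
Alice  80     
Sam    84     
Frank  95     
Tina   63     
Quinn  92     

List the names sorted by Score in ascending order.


Sorting by Score (ascending):
  Tina: 63
  Alice: 80
  Sam: 84
  Quinn: 92
  Frank: 95


ANSWER: Tina, Alice, Sam, Quinn, Frank


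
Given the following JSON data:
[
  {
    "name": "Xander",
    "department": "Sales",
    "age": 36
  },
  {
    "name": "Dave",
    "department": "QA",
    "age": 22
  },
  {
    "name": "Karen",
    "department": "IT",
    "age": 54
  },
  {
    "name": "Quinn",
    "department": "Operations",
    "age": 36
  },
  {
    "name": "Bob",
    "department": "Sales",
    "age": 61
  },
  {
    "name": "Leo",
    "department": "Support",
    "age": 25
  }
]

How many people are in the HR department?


Scanning records for department = HR
  No matches found
Count: 0

ANSWER: 0


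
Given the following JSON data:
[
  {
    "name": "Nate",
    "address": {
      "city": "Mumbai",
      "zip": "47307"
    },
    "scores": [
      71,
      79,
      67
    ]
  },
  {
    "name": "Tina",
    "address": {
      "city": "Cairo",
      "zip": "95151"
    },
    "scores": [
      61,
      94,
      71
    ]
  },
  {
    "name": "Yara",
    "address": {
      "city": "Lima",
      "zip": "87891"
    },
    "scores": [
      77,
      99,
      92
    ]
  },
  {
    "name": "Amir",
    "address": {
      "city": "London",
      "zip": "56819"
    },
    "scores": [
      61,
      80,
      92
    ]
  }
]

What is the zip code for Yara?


Path: records[2].address.zip
Value: 87891

ANSWER: 87891


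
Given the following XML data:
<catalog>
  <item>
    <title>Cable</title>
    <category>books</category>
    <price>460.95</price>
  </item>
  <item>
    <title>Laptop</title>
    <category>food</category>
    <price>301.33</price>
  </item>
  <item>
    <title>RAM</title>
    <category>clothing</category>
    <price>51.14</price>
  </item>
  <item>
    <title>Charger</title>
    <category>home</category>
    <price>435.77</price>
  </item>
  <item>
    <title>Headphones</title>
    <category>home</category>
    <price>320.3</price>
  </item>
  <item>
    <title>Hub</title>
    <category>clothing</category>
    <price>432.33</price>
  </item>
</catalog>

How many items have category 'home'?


Scanning <item> elements for <category>home</category>:
  Item 4: Charger -> MATCH
  Item 5: Headphones -> MATCH
Count: 2

ANSWER: 2


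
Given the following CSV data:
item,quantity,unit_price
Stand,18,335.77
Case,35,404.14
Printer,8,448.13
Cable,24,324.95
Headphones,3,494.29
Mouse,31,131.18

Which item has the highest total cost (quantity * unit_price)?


Computing row totals:
  Stand: 6043.86
  Case: 14144.9
  Printer: 3585.04
  Cable: 7798.8
  Headphones: 1482.87
  Mouse: 4066.58
Maximum: Case (14144.9)

ANSWER: Case


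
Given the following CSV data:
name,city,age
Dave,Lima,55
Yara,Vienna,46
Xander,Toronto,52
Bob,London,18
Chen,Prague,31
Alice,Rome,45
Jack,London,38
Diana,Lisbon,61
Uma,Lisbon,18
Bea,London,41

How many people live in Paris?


Scanning city column for 'Paris':
Total matches: 0

ANSWER: 0


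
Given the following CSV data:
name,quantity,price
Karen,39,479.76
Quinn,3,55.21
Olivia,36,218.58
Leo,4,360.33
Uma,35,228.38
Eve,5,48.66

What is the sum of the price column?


Values in 'price' column:
  Row 1: 479.76
  Row 2: 55.21
  Row 3: 218.58
  Row 4: 360.33
  Row 5: 228.38
  Row 6: 48.66
Sum = 479.76 + 55.21 + 218.58 + 360.33 + 228.38 + 48.66 = 1390.92

ANSWER: 1390.92


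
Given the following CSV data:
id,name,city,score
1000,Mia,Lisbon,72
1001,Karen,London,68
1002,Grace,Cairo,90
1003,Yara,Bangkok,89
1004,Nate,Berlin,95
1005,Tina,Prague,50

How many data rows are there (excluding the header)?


Counting rows (excluding header):
Header: id,name,city,score
Data rows: 6

ANSWER: 6


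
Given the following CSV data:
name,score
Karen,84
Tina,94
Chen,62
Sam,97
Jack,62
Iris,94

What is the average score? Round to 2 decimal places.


Scores: 84, 94, 62, 97, 62, 94
Sum = 493
Count = 6
Average = 493 / 6 = 82.17

ANSWER: 82.17


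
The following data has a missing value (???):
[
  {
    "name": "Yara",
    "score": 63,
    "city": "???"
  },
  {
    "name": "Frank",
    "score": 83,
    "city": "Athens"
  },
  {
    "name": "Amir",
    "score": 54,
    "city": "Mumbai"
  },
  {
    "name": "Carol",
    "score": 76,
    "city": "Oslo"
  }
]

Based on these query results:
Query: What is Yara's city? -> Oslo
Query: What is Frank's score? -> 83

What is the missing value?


The missing value is Yara's city
From query: Yara's city = Oslo

ANSWER: Oslo


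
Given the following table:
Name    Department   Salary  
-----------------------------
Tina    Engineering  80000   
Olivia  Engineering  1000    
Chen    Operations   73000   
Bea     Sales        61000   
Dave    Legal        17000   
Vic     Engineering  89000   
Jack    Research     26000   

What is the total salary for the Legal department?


Legal department members:
  Dave: 17000
Total = 17000 = 17000

ANSWER: 17000


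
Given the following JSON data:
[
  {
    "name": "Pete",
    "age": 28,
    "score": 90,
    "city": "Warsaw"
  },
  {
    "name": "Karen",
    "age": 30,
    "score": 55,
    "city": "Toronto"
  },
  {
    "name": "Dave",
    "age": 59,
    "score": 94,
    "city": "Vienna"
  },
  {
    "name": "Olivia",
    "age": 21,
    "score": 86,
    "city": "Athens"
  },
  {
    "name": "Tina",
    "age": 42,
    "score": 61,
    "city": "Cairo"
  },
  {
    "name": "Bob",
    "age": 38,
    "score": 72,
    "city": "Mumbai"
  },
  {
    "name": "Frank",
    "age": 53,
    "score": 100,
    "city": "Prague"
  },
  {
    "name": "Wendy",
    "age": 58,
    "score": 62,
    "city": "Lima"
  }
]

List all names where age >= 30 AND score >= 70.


Checking both conditions:
  Pete (age=28, score=90) -> no
  Karen (age=30, score=55) -> no
  Dave (age=59, score=94) -> YES
  Olivia (age=21, score=86) -> no
  Tina (age=42, score=61) -> no
  Bob (age=38, score=72) -> YES
  Frank (age=53, score=100) -> YES
  Wendy (age=58, score=62) -> no


ANSWER: Dave, Bob, Frank


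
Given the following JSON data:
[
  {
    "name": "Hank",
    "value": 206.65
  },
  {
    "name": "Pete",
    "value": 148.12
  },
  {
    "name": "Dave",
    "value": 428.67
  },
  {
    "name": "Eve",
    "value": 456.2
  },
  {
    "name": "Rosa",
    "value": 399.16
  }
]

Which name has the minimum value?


Comparing values:
  Hank: 206.65
  Pete: 148.12
  Dave: 428.67
  Eve: 456.2
  Rosa: 399.16
Minimum: Pete (148.12)

ANSWER: Pete


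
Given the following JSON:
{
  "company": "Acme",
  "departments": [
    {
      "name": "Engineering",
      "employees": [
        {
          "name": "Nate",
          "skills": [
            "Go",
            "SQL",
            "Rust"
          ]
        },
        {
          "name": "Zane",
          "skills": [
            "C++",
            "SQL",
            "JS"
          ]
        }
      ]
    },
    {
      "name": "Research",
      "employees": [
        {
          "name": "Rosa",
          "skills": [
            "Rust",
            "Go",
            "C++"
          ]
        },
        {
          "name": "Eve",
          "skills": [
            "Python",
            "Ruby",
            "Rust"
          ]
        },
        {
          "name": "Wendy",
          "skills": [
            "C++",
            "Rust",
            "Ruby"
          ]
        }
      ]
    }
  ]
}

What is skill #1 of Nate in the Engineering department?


Path: departments[0].employees[0].skills[0]
Value: Go

ANSWER: Go


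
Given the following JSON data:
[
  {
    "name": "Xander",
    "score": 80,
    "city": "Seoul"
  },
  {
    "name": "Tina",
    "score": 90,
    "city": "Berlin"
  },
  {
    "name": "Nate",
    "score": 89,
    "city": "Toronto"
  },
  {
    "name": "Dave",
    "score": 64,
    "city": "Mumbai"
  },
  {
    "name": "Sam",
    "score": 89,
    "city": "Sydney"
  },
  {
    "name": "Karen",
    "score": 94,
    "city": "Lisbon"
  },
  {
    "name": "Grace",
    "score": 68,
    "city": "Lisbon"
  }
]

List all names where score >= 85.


Filtering records where score >= 85:
  Xander (score=80) -> no
  Tina (score=90) -> YES
  Nate (score=89) -> YES
  Dave (score=64) -> no
  Sam (score=89) -> YES
  Karen (score=94) -> YES
  Grace (score=68) -> no


ANSWER: Tina, Nate, Sam, Karen


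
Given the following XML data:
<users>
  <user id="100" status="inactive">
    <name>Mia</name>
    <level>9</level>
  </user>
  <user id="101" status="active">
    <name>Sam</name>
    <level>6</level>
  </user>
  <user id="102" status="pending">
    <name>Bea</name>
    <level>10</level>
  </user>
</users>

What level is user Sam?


Finding user: Sam
<level>6</level>

ANSWER: 6


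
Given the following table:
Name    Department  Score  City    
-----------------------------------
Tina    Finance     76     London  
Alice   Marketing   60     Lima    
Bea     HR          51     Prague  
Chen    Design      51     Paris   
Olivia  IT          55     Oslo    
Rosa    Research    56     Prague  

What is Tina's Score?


Row 1: Tina
Score = 76

ANSWER: 76


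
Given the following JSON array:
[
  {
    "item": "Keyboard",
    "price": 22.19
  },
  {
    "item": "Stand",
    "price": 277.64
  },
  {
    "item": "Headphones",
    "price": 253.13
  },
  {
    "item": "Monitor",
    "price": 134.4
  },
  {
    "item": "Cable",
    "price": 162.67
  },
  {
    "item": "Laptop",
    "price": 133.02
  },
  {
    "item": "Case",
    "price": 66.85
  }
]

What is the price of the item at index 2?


Array index 2 -> Headphones
price = 253.13

ANSWER: 253.13


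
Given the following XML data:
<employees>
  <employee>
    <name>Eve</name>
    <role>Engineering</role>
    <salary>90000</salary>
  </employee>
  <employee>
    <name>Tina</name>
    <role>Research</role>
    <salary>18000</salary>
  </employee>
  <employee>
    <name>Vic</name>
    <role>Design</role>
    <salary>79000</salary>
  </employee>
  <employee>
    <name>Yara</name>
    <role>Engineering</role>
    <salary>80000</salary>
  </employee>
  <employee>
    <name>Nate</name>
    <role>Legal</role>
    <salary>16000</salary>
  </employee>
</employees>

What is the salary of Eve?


Searching for <employee> with <name>Eve</name>
Found at position 1
<salary>90000</salary>

ANSWER: 90000


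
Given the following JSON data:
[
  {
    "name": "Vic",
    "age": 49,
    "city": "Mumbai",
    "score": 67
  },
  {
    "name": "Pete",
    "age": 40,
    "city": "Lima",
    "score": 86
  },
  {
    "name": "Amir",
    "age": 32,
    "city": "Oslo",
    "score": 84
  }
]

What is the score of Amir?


Looking up record where name = Amir
Record index: 2
Field 'score' = 84

ANSWER: 84


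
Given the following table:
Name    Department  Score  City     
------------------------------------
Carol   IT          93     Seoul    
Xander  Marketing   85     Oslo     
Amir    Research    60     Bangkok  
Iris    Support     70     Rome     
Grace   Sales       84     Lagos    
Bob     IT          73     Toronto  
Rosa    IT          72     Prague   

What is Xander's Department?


Row 2: Xander
Department = Marketing

ANSWER: Marketing


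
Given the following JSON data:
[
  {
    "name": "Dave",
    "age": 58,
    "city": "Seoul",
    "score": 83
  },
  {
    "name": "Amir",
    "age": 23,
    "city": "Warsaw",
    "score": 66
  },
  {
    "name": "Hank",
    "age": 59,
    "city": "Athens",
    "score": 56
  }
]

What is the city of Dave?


Looking up record where name = Dave
Record index: 0
Field 'city' = Seoul

ANSWER: Seoul


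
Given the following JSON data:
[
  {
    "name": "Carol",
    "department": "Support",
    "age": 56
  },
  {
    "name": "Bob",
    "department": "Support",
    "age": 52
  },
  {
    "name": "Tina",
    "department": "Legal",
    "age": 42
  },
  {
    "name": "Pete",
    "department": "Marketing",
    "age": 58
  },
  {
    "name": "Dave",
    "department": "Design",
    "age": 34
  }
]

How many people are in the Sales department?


Scanning records for department = Sales
  No matches found
Count: 0

ANSWER: 0


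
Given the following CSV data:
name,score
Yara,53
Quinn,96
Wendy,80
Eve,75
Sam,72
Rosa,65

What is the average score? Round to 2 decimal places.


Scores: 53, 96, 80, 75, 72, 65
Sum = 441
Count = 6
Average = 441 / 6 = 73.50

ANSWER: 73.50


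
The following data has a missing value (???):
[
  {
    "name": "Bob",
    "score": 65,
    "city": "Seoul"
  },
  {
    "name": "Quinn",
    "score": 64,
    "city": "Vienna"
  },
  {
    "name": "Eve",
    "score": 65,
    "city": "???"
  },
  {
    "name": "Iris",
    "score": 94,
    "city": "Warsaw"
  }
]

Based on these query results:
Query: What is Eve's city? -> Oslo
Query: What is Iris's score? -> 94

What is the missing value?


The missing value is Eve's city
From query: Eve's city = Oslo

ANSWER: Oslo


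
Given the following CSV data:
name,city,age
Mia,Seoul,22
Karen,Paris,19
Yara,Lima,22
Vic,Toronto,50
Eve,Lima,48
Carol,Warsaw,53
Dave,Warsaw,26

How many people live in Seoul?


Scanning city column for 'Seoul':
  Row 1: Mia -> MATCH
Total matches: 1

ANSWER: 1


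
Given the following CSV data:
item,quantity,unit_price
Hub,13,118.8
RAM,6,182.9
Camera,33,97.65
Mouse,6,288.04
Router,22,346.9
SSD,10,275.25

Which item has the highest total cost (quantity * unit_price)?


Computing row totals:
  Hub: 1544.4
  RAM: 1097.4
  Camera: 3222.45
  Mouse: 1728.24
  Router: 7631.8
  SSD: 2752.5
Maximum: Router (7631.8)

ANSWER: Router


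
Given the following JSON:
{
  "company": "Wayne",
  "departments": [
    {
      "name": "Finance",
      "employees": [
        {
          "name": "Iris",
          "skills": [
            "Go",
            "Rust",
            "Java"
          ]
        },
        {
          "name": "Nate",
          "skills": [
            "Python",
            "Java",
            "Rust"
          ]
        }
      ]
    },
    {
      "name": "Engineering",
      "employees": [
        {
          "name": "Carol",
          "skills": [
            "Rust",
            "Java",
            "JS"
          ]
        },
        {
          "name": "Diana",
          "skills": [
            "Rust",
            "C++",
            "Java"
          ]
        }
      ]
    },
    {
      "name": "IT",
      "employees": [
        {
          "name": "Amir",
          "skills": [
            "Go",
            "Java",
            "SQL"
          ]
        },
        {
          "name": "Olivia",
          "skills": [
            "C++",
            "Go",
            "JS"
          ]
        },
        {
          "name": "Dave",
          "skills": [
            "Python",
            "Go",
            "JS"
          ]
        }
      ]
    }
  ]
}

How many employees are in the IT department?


Path: departments[2].employees
Count: 3

ANSWER: 3


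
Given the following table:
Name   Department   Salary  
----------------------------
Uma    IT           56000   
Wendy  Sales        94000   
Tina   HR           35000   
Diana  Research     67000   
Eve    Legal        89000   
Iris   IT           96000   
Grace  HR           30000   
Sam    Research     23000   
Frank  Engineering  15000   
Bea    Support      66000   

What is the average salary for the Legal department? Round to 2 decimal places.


Legal department members:
  Eve: 89000
Sum = 89000
Count = 1
Average = 89000 / 1 = 89000.00

ANSWER: 89000.00


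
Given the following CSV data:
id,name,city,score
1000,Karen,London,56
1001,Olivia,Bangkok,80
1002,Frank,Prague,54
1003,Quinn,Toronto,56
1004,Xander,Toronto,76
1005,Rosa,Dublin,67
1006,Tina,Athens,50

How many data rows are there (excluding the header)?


Counting rows (excluding header):
Header: id,name,city,score
Data rows: 7

ANSWER: 7


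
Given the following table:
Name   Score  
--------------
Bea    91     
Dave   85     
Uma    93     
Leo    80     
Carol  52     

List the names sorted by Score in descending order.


Sorting by Score (descending):
  Uma: 93
  Bea: 91
  Dave: 85
  Leo: 80
  Carol: 52


ANSWER: Uma, Bea, Dave, Leo, Carol


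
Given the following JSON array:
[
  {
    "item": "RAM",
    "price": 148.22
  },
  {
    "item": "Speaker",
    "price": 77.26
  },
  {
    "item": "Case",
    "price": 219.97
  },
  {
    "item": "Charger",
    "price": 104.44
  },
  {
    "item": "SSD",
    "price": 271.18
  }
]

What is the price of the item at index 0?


Array index 0 -> RAM
price = 148.22

ANSWER: 148.22


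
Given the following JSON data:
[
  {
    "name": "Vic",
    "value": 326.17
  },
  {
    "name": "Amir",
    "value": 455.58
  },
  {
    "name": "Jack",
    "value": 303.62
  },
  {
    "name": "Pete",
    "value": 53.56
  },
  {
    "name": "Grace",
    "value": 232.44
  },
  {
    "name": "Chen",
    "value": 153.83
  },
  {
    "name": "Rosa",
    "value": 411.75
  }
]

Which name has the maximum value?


Comparing values:
  Vic: 326.17
  Amir: 455.58
  Jack: 303.62
  Pete: 53.56
  Grace: 232.44
  Chen: 153.83
  Rosa: 411.75
Maximum: Amir (455.58)

ANSWER: Amir


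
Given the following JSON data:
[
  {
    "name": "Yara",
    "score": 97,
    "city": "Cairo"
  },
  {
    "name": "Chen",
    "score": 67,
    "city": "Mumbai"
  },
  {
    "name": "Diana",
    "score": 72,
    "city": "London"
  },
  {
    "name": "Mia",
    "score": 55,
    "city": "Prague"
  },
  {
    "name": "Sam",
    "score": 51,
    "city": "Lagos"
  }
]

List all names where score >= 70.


Filtering records where score >= 70:
  Yara (score=97) -> YES
  Chen (score=67) -> no
  Diana (score=72) -> YES
  Mia (score=55) -> no
  Sam (score=51) -> no


ANSWER: Yara, Diana


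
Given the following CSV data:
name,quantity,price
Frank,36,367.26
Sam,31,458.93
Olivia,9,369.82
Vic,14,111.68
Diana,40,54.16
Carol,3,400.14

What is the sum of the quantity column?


Values in 'quantity' column:
  Row 1: 36
  Row 2: 31
  Row 3: 9
  Row 4: 14
  Row 5: 40
  Row 6: 3
Sum = 36 + 31 + 9 + 14 + 40 + 3 = 133

ANSWER: 133


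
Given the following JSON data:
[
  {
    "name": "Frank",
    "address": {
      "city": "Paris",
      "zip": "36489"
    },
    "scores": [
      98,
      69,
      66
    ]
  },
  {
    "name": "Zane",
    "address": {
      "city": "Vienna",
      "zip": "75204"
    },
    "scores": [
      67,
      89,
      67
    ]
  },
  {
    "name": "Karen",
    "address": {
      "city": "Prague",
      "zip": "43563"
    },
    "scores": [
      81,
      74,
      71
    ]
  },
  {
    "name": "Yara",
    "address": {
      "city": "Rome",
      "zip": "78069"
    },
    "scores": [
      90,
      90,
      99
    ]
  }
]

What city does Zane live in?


Path: records[1].address.city
Value: Vienna

ANSWER: Vienna


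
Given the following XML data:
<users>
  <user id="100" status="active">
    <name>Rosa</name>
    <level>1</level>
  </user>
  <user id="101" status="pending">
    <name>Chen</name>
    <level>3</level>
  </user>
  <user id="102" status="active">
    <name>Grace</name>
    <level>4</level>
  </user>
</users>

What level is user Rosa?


Finding user: Rosa
<level>1</level>

ANSWER: 1


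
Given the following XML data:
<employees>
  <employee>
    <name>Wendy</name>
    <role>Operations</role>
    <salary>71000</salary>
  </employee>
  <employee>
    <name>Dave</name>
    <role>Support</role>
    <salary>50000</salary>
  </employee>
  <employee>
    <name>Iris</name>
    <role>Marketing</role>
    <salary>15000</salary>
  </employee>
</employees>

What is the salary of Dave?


Searching for <employee> with <name>Dave</name>
Found at position 2
<salary>50000</salary>

ANSWER: 50000


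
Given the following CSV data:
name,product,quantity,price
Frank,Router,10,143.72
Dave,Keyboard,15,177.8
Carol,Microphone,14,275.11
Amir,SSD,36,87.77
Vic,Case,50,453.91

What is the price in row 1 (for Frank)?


Row 1: Frank
Column 'price' = 143.72

ANSWER: 143.72


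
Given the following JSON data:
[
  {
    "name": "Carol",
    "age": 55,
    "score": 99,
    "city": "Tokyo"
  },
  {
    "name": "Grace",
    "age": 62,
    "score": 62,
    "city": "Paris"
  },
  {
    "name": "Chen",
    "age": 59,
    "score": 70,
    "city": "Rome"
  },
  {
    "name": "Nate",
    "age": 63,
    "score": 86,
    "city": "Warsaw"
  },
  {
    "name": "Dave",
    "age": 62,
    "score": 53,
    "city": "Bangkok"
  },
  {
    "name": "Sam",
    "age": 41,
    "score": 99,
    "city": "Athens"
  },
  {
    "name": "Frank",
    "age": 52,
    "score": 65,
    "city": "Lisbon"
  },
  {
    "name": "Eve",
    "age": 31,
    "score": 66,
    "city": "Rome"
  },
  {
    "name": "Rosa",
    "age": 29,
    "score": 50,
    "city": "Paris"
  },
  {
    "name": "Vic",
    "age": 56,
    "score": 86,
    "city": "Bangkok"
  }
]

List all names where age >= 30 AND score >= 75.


Checking both conditions:
  Carol (age=55, score=99) -> YES
  Grace (age=62, score=62) -> no
  Chen (age=59, score=70) -> no
  Nate (age=63, score=86) -> YES
  Dave (age=62, score=53) -> no
  Sam (age=41, score=99) -> YES
  Frank (age=52, score=65) -> no
  Eve (age=31, score=66) -> no
  Rosa (age=29, score=50) -> no
  Vic (age=56, score=86) -> YES


ANSWER: Carol, Nate, Sam, Vic


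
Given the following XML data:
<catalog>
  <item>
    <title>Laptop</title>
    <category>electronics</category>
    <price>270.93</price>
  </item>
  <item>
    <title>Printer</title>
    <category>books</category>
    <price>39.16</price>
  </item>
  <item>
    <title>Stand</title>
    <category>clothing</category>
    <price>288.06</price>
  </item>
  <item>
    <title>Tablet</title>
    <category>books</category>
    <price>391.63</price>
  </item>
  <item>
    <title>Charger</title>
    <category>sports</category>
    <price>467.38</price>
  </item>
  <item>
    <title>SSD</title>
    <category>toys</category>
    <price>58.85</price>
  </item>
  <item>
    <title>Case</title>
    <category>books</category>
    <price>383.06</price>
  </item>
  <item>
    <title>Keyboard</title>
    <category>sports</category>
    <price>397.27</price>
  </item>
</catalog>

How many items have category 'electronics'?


Scanning <item> elements for <category>electronics</category>:
  Item 1: Laptop -> MATCH
Count: 1

ANSWER: 1


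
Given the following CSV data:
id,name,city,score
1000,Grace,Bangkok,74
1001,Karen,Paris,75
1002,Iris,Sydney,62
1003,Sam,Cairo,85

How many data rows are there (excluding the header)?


Counting rows (excluding header):
Header: id,name,city,score
Data rows: 4

ANSWER: 4


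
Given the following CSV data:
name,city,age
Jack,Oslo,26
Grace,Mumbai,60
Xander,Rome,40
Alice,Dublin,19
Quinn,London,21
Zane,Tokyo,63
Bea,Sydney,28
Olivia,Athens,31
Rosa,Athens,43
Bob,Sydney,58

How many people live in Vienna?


Scanning city column for 'Vienna':
Total matches: 0

ANSWER: 0


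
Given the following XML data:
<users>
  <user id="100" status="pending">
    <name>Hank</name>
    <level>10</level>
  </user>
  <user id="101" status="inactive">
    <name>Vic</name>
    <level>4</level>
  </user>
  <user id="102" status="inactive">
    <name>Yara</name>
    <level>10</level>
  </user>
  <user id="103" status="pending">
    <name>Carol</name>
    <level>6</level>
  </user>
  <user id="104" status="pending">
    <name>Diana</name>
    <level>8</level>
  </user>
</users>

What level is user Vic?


Finding user: Vic
<level>4</level>

ANSWER: 4


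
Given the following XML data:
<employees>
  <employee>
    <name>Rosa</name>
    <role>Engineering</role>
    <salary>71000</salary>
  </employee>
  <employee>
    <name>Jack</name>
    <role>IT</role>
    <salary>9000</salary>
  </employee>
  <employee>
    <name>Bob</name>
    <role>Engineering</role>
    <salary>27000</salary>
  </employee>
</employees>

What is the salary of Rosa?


Searching for <employee> with <name>Rosa</name>
Found at position 1
<salary>71000</salary>

ANSWER: 71000


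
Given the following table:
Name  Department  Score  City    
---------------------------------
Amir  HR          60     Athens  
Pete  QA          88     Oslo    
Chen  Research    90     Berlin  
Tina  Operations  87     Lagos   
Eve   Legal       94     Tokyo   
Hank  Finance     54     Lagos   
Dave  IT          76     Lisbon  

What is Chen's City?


Row 3: Chen
City = Berlin

ANSWER: Berlin


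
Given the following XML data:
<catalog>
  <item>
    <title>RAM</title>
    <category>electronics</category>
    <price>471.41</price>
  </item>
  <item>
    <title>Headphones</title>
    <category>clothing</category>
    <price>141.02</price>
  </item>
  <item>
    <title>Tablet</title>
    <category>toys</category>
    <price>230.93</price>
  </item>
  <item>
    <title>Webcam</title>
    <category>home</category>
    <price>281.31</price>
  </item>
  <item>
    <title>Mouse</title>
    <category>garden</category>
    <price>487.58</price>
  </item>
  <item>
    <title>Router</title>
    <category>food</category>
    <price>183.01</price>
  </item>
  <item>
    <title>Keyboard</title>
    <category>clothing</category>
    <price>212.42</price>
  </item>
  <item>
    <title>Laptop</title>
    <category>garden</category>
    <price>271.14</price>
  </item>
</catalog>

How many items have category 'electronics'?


Scanning <item> elements for <category>electronics</category>:
  Item 1: RAM -> MATCH
Count: 1

ANSWER: 1


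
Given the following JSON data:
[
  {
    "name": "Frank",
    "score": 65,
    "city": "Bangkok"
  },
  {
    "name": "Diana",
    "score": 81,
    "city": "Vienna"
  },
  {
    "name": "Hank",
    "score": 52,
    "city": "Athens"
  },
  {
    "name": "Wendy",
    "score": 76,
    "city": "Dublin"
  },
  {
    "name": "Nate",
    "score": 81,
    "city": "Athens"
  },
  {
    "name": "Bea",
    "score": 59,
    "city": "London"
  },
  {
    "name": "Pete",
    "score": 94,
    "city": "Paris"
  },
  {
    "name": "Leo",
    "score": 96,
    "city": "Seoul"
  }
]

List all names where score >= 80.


Filtering records where score >= 80:
  Frank (score=65) -> no
  Diana (score=81) -> YES
  Hank (score=52) -> no
  Wendy (score=76) -> no
  Nate (score=81) -> YES
  Bea (score=59) -> no
  Pete (score=94) -> YES
  Leo (score=96) -> YES


ANSWER: Diana, Nate, Pete, Leo


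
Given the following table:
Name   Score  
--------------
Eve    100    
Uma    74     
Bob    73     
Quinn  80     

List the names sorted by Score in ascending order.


Sorting by Score (ascending):
  Bob: 73
  Uma: 74
  Quinn: 80
  Eve: 100


ANSWER: Bob, Uma, Quinn, Eve


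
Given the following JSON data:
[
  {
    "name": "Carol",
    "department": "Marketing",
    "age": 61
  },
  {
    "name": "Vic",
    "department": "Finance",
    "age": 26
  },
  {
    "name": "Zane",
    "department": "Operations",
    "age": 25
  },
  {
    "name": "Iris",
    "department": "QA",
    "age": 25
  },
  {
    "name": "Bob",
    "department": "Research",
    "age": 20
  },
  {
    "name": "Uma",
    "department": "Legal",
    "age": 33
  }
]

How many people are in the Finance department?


Scanning records for department = Finance
  Record 1: Vic
Count: 1

ANSWER: 1


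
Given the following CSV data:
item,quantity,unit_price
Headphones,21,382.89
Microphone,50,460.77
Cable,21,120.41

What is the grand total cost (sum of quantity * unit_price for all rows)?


Computing row totals:
  Headphones: 21 * 382.89 = 8040.69
  Microphone: 50 * 460.77 = 23038.5
  Cable: 21 * 120.41 = 2528.61
Grand total = 8040.69 + 23038.5 + 2528.61 = 33607.8

ANSWER: 33607.8


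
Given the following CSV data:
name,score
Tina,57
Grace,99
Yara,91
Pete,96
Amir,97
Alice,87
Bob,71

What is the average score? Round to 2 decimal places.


Scores: 57, 99, 91, 96, 97, 87, 71
Sum = 598
Count = 7
Average = 598 / 7 = 85.43

ANSWER: 85.43


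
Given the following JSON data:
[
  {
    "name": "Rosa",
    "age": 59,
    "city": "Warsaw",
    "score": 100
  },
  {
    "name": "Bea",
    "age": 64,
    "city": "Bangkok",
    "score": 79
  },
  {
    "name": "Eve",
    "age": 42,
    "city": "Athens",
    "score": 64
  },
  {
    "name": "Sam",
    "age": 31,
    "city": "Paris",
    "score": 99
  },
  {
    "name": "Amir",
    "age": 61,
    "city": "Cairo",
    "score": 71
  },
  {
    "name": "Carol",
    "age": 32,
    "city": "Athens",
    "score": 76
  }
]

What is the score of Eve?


Looking up record where name = Eve
Record index: 2
Field 'score' = 64

ANSWER: 64


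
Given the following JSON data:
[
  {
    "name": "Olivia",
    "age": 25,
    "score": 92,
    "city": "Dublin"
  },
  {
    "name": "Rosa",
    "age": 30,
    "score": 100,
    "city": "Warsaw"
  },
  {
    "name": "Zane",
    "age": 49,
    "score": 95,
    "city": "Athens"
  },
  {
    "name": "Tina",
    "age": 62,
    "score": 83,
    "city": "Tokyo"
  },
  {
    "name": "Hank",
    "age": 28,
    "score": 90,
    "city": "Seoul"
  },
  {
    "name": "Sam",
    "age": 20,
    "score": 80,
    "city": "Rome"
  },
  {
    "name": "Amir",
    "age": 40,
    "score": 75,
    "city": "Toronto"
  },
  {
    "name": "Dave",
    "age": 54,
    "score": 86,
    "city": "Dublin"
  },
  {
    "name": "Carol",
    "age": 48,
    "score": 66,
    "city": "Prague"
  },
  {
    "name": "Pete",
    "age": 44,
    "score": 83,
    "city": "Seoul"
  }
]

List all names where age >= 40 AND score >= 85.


Checking both conditions:
  Olivia (age=25, score=92) -> no
  Rosa (age=30, score=100) -> no
  Zane (age=49, score=95) -> YES
  Tina (age=62, score=83) -> no
  Hank (age=28, score=90) -> no
  Sam (age=20, score=80) -> no
  Amir (age=40, score=75) -> no
  Dave (age=54, score=86) -> YES
  Carol (age=48, score=66) -> no
  Pete (age=44, score=83) -> no


ANSWER: Zane, Dave


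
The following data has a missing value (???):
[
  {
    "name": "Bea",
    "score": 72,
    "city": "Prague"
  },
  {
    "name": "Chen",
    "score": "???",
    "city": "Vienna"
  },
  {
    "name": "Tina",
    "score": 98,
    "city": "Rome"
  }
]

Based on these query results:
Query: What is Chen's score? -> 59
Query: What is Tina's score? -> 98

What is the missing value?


The missing value is Chen's score
From query: Chen's score = 59

ANSWER: 59


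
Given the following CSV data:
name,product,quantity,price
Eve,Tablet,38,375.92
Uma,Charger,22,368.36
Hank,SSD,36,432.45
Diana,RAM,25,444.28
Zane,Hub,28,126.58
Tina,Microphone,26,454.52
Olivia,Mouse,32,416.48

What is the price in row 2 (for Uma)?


Row 2: Uma
Column 'price' = 368.36

ANSWER: 368.36


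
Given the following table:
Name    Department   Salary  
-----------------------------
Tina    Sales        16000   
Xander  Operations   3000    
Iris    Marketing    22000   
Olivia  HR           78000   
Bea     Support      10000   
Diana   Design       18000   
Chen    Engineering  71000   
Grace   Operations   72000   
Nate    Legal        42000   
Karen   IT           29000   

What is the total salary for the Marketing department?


Marketing department members:
  Iris: 22000
Total = 22000 = 22000

ANSWER: 22000


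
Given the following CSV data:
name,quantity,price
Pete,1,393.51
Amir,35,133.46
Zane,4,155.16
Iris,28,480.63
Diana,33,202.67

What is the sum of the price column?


Values in 'price' column:
  Row 1: 393.51
  Row 2: 133.46
  Row 3: 155.16
  Row 4: 480.63
  Row 5: 202.67
Sum = 393.51 + 133.46 + 155.16 + 480.63 + 202.67 = 1365.43

ANSWER: 1365.43


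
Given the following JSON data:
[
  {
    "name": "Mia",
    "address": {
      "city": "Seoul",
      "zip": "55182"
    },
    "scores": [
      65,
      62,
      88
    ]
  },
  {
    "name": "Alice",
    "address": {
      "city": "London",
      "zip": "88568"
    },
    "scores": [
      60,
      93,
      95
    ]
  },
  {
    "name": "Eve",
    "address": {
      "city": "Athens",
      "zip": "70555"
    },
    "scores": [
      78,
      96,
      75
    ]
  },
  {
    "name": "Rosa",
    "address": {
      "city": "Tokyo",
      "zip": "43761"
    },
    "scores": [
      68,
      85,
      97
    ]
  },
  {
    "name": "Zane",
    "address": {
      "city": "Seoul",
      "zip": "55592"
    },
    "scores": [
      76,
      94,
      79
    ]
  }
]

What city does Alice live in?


Path: records[1].address.city
Value: London

ANSWER: London
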